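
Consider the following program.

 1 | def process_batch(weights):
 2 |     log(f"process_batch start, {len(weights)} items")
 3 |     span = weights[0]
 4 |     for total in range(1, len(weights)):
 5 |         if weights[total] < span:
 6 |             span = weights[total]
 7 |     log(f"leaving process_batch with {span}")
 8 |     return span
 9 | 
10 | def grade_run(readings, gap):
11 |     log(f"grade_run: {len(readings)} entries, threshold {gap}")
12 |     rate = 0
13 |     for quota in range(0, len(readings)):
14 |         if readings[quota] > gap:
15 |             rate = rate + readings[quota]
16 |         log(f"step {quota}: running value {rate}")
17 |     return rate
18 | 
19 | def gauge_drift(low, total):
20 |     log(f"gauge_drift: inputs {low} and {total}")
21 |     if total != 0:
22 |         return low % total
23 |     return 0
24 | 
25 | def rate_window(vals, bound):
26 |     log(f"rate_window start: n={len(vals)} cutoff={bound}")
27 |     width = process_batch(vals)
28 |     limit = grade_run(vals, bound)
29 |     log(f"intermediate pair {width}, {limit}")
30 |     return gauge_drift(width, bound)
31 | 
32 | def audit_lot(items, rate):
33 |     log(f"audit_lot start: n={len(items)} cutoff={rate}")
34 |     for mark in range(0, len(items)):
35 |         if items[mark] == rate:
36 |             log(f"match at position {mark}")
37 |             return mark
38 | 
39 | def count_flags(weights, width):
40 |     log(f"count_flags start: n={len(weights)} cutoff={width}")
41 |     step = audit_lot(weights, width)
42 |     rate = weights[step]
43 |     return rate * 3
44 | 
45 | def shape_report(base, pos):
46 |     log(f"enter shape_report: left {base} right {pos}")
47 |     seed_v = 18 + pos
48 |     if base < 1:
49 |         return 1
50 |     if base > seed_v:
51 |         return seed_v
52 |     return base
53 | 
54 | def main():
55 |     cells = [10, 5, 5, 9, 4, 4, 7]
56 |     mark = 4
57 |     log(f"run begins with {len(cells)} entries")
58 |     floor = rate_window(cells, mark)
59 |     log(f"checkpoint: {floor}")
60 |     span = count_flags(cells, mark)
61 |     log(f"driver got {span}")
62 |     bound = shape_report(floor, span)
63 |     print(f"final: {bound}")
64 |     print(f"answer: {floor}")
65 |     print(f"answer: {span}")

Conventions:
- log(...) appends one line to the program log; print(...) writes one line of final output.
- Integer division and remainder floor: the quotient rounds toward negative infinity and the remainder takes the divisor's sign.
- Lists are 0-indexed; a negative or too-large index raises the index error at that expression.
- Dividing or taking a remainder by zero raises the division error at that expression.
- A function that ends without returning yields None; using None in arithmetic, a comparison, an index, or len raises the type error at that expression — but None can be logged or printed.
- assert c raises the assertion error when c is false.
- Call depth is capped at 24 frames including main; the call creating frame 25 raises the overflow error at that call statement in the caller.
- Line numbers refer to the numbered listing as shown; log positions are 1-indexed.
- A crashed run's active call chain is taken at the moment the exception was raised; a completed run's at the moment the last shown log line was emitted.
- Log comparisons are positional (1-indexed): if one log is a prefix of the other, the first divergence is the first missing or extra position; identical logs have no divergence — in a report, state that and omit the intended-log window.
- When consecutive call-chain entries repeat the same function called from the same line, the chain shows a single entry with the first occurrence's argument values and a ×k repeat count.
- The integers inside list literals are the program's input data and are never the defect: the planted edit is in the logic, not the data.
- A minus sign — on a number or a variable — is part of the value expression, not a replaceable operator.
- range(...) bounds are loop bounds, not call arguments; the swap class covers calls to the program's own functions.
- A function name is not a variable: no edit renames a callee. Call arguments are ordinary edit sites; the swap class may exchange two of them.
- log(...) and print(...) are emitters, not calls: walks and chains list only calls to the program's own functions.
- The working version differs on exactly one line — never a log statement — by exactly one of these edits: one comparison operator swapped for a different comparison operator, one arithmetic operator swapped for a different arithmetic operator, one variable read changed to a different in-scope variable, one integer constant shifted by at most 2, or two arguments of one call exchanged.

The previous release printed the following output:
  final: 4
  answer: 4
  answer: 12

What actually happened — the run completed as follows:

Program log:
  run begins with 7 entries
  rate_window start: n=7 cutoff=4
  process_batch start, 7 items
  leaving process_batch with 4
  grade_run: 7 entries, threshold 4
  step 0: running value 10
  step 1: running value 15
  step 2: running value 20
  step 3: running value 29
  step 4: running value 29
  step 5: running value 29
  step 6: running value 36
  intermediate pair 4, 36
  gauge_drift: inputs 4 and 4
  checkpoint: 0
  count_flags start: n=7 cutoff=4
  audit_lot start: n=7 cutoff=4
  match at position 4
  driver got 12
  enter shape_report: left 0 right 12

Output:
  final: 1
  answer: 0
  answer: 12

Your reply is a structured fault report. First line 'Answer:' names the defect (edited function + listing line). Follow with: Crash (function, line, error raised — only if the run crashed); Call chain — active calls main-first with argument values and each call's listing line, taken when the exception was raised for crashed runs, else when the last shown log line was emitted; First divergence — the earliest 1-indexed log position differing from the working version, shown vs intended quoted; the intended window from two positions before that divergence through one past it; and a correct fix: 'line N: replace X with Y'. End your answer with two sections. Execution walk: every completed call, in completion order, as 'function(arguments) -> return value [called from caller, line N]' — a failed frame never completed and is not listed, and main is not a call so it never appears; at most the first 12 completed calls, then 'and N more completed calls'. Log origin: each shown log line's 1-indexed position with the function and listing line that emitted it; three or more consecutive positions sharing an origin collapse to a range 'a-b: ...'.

Answer: the defect is in rate_window at line 30.
Key fact: The earliest visible damage is log position 14 — 'gauge_drift: inputs 4 and 4' rather than the intended 'gauge_drift: inputs 4 and 36'.
Call chain: main -> shape_report(0, 12) (called at line 62).
First divergence: position 14; shown 'gauge_drift: inputs 4 and 4' vs intended 'gauge_drift: inputs 4 and 36'.
Intended log window:
  12: step 6: running value 36
  13: intermediate pair 4, 36
  14: gauge_drift: inputs 4 and 36
  15: checkpoint: 4
Execution walk:
  process_batch([10, 5, 5, 9, 4, 4, 7]) -> 4  [called from rate_window, line 27]
  grade_run([10, 5, 5, 9, 4, 4, 7], 4) -> 36  [called from rate_window, line 28]
  gauge_drift(4, 4) -> 0  [called from rate_window, line 30]
  rate_window([10, 5, 5, 9, 4, 4, 7], 4) -> 0  [called from main, line 58]
  audit_lot([10, 5, 5, 9, 4, 4, 7], 4) -> 4  [called from count_flags, line 41]
  count_flags([10, 5, 5, 9, 4, 4, 7], 4) -> 12  [called from main, line 60]
  shape_report(0, 12) -> 1  [called from main, line 62]
Log origins:
  1 — main, line 57
  2 — rate_window, line 26
  3 — process_batch, line 2
  4 — process_batch, line 7
  5 — grade_run, line 11
  6-12 — grade_run, line 16
  13 — rate_window, line 29
  14 — gauge_drift, line 20
  15 — main, line 59
  16 — count_flags, line 40
  17 — audit_lot, line 33
  18 — audit_lot, line 36
  19 — main, line 61
  20 — shape_report, line 46
A correct fix: line 30: replace `bound` with `limit`.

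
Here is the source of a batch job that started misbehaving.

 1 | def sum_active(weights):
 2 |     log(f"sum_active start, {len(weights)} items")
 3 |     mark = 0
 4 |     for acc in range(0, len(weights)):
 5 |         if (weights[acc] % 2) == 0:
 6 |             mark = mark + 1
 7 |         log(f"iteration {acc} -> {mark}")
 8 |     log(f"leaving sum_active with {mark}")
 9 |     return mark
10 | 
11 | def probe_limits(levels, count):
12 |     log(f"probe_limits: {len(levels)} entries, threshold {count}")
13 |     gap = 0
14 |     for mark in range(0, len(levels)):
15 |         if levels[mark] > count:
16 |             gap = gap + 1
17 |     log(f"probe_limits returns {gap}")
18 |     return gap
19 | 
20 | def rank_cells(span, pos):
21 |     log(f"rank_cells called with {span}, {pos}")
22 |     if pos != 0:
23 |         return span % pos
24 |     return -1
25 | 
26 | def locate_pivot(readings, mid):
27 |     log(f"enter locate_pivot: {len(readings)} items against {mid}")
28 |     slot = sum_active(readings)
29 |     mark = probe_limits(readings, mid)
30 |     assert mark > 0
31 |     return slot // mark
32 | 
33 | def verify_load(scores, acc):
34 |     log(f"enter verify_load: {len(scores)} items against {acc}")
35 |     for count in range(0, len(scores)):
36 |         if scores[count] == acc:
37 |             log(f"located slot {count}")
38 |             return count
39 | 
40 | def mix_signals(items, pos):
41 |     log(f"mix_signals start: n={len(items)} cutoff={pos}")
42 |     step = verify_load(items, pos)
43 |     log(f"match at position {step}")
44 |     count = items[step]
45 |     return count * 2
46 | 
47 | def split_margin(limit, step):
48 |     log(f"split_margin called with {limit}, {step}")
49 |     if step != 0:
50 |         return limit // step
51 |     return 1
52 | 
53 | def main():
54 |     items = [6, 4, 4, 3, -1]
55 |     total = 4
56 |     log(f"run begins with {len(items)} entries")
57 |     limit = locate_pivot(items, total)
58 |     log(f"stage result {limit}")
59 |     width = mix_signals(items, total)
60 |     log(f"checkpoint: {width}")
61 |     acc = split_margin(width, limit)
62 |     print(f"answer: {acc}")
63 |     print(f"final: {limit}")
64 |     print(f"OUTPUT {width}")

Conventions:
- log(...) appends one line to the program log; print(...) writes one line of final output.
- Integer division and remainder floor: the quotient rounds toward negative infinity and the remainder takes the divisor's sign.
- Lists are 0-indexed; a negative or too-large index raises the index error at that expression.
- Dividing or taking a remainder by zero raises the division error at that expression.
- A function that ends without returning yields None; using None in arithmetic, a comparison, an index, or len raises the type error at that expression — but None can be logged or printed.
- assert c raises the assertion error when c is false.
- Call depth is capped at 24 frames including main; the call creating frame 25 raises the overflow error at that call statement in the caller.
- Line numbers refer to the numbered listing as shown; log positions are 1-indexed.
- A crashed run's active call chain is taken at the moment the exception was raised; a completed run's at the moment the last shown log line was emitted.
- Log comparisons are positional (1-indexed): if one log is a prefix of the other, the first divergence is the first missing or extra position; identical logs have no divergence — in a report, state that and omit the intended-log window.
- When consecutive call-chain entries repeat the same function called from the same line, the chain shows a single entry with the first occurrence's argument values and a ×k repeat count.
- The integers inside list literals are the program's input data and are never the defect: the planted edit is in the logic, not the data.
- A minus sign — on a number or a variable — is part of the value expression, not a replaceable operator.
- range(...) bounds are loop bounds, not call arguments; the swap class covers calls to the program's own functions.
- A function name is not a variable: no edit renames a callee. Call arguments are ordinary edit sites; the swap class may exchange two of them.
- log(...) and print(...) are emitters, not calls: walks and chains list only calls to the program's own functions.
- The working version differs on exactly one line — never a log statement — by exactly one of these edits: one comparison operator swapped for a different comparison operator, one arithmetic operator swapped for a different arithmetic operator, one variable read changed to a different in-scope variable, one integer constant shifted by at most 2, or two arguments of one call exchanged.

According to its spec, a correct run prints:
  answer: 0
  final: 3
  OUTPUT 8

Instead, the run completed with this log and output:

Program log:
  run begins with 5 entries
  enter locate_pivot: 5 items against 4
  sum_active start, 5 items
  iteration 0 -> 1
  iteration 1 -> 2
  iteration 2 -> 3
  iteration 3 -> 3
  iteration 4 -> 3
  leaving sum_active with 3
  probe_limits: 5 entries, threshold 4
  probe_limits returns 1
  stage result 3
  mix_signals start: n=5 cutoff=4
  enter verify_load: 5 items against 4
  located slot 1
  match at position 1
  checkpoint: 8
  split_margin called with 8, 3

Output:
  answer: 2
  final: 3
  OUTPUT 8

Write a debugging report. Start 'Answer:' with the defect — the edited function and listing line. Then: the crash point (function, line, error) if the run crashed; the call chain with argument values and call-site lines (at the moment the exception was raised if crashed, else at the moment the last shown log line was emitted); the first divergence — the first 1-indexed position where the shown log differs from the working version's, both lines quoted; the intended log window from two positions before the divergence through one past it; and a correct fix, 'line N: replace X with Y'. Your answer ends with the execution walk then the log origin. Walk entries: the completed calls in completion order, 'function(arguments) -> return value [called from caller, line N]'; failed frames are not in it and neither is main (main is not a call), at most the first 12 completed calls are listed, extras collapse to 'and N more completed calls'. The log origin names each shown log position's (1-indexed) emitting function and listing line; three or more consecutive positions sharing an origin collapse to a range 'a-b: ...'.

Answer: the defect is in main at line 61.
Key fact: Log line 18 is where behavior first shows: 'split_margin called with 8, 3' appears instead of 'split_margin called with 3, 8'.
Call chain: main -> split_margin(8, 3) (called at line 61).
First divergence: at position 18 the run shows 'split_margin called with 8, 3' where the working version logs 'split_margin called with 3, 8'.
Intended log window:
  16: match at position 1
  17: checkpoint: 8
  18: split_margin called with 3, 8
Execution walk:
  sum_active([6, 4, 4, 3, -1]) -> 3  [called from locate_pivot, line 28]
  probe_limits([6, 4, 4, 3, -1], 4) -> 1  [called from locate_pivot, line 29]
  locate_pivot([6, 4, 4, 3, -1], 4) -> 3  [called from main, line 57]
  verify_load([6, 4, 4, 3, -1], 4) -> 1  [called from mix_signals, line 42]
  mix_signals([6, 4, 4, 3, -1], 4) -> 8  [called from main, line 59]
  split_margin(8, 3) -> 2  [called from main, line 61]
Log line origins:
  1 — main, line 56
  2 — locate_pivot, line 27
  3 — sum_active, line 2
  4-8 — sum_active, line 7
  9 — sum_active, line 8
  10 — probe_limits, line 12
  11 — probe_limits, line 17
  12 — main, line 58
  13 — mix_signals, line 41
  14 — verify_load, line 34
  15 — verify_load, line 37
  16 — mix_signals, line 43
  17 — main, line 60
  18 — split_margin, line 48
A correct fix: line 61: replace `split_margin(width, limit)` with `split_margin(limit, width)`.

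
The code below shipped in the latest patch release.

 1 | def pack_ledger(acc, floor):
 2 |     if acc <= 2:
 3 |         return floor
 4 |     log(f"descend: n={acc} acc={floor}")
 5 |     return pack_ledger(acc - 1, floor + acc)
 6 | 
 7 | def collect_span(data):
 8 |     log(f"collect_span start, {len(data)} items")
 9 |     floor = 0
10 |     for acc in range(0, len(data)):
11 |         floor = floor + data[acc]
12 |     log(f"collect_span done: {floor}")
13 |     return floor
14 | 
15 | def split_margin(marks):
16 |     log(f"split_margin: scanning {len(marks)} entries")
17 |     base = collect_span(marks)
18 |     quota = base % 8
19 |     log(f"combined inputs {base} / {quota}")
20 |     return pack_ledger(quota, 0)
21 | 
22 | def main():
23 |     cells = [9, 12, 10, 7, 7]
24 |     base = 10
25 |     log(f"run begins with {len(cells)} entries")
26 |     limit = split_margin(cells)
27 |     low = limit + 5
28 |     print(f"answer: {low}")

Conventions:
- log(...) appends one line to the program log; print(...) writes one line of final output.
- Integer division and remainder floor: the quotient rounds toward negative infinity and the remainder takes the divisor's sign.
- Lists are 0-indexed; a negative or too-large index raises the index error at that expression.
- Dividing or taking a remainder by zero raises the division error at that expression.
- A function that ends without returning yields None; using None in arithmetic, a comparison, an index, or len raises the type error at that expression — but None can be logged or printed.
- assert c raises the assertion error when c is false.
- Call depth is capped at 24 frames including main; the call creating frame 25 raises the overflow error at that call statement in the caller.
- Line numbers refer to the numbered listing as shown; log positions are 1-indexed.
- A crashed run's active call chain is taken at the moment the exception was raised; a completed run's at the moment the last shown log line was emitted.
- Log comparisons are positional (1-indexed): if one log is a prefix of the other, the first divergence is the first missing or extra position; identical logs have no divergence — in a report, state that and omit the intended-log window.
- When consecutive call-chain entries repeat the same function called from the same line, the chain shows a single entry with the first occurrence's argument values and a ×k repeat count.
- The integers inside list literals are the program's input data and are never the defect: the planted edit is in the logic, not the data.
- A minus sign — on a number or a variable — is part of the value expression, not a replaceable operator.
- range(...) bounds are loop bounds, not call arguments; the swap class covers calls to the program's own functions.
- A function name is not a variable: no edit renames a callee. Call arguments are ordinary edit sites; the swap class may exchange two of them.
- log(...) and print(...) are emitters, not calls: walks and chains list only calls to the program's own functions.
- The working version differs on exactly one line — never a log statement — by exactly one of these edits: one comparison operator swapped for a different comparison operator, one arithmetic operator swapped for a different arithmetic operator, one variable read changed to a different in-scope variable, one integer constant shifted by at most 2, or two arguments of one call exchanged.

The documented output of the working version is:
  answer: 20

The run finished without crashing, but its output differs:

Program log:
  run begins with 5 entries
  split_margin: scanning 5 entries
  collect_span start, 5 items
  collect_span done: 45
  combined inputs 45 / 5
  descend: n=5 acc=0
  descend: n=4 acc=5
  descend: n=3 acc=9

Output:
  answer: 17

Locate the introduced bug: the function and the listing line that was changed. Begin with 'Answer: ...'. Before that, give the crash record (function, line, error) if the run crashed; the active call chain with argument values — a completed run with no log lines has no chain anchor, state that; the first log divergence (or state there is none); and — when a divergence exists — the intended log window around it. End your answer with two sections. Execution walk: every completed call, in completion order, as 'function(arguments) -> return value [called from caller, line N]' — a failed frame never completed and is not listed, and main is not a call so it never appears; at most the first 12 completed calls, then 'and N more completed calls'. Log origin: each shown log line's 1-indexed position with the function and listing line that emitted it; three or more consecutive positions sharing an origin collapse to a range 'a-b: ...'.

Answer: the defect is in pack_ledger at line 2.
Core observation: After 8 matching log lines the faulty run goes silent, while the working version continues with 'descend: n=2 acc=12'.
Call chain: main -> split_margin([9, 12, 10, 7, 7]) (called at line 26) -> pack_ledger(5, 0) (called at line 20) -> pack_ledger(4, 5) (called at line 5) ×2.
First divergence: position 9; the shown log stops at 8 lines while the working version next logs 'descend: n=2 acc=12'.
Intended log window:
  7: descend: n=4 acc=5
  8: descend: n=3 acc=9
  9: descend: n=2 acc=12
  10: descend: n=1 acc=14
Execution walk:
  collect_span([9, 12, 10, 7, 7]) -> 45  [called from split_margin, line 17]
  pack_ledger(2, 12) -> 12  [called from pack_ledger, line 5]
  pack_ledger(3, 9) -> 12  [called from pack_ledger, line 5]
  pack_ledger(4, 5) -> 12  [called from pack_ledger, line 5]
  pack_ledger(5, 0) -> 12  [called from split_margin, line 20]
  split_margin([9, 12, 10, 7, 7]) -> 12  [called from main, line 26]
Origin of each log line:
  1: from main, line 25
  2: from split_margin, line 16
  3: from collect_span, line 8
  4: from collect_span, line 12
  5: from split_margin, line 19
  6-8: from pack_ledger, line 4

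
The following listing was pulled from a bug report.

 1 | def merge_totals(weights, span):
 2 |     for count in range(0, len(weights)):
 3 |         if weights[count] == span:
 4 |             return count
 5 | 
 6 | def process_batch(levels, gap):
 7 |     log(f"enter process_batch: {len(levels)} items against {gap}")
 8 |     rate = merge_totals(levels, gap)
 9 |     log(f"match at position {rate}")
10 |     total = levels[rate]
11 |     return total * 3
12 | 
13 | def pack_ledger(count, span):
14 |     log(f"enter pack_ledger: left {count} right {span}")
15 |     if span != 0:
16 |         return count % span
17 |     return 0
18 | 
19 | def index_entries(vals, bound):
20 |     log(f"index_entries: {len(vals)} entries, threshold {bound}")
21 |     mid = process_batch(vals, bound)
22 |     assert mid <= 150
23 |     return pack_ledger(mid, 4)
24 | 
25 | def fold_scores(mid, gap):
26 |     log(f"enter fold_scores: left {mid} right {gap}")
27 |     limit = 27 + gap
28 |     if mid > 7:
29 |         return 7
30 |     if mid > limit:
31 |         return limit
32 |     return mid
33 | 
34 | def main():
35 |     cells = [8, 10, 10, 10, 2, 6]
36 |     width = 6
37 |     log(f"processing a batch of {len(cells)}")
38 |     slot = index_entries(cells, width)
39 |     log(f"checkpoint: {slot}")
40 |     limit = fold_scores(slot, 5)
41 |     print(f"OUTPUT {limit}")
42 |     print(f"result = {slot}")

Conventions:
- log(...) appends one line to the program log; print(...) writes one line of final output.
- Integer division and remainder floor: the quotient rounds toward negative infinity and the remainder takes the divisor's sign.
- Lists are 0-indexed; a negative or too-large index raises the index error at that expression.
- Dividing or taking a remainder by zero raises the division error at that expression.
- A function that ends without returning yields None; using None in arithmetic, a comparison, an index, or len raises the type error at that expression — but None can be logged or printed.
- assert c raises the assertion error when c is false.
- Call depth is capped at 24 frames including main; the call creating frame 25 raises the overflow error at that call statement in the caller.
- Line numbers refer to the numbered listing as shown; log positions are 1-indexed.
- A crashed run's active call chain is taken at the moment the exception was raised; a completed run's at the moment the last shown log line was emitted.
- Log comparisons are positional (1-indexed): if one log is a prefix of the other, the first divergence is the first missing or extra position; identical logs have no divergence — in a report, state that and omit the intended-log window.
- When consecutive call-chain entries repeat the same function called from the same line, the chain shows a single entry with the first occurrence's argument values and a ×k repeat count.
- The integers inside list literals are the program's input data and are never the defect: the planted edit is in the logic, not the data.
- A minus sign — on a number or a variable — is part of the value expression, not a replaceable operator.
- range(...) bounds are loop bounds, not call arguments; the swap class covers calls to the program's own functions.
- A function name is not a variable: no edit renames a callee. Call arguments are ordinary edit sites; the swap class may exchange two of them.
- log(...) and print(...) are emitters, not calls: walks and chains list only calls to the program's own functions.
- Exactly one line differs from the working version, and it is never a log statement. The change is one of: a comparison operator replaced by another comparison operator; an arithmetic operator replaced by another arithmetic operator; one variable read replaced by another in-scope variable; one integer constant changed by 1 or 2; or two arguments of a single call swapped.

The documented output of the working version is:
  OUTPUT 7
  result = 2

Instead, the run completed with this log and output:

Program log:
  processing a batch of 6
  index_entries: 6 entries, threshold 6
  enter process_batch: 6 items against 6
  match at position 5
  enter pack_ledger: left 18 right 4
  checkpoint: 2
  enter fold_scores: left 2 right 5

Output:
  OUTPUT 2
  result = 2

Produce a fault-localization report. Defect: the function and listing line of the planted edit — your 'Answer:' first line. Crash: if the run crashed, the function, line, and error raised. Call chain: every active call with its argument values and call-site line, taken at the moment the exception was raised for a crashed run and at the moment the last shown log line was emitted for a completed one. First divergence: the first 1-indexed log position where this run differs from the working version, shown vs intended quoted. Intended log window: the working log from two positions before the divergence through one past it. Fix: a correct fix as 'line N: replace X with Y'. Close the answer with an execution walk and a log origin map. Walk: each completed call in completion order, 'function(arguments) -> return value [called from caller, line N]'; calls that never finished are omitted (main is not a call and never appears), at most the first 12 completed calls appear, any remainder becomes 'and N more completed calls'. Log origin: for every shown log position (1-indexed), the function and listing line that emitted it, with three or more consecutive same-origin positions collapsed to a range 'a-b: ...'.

Answer: the defect is in fold_scores at line 28.
The tell: Every logged value matches the working version; the printed result is what differs.
Call chain: main -> fold_scores(2, 5) (called at line 40).
First divergence: none; the two logs match at every position.
Execution walk:
  merge_totals([8, 10, 10, 10, 2, 6], 6) -> 5  [called from process_batch, line 8]
  process_batch([8, 10, 10, 10, 2, 6], 6) -> 18  [called from index_entries, line 21]
  pack_ledger(18, 4) -> 2  [called from index_entries, line 23]
  index_entries([8, 10, 10, 10, 2, 6], 6) -> 2  [called from main, line 38]
  fold_scores(2, 5) -> 2  [called from main, line 40]
Origin of each log line:
  1: emitted by main (line 37)
  2: emitted by index_entries (line 20)
  3: emitted by process_batch (line 7)
  4: emitted by process_batch (line 9)
  5: emitted by pack_ledger (line 14)
  6: emitted by main (line 39)
  7: emitted by fold_scores (line 26)
A correct fix: line 28: replace `>` with `<`.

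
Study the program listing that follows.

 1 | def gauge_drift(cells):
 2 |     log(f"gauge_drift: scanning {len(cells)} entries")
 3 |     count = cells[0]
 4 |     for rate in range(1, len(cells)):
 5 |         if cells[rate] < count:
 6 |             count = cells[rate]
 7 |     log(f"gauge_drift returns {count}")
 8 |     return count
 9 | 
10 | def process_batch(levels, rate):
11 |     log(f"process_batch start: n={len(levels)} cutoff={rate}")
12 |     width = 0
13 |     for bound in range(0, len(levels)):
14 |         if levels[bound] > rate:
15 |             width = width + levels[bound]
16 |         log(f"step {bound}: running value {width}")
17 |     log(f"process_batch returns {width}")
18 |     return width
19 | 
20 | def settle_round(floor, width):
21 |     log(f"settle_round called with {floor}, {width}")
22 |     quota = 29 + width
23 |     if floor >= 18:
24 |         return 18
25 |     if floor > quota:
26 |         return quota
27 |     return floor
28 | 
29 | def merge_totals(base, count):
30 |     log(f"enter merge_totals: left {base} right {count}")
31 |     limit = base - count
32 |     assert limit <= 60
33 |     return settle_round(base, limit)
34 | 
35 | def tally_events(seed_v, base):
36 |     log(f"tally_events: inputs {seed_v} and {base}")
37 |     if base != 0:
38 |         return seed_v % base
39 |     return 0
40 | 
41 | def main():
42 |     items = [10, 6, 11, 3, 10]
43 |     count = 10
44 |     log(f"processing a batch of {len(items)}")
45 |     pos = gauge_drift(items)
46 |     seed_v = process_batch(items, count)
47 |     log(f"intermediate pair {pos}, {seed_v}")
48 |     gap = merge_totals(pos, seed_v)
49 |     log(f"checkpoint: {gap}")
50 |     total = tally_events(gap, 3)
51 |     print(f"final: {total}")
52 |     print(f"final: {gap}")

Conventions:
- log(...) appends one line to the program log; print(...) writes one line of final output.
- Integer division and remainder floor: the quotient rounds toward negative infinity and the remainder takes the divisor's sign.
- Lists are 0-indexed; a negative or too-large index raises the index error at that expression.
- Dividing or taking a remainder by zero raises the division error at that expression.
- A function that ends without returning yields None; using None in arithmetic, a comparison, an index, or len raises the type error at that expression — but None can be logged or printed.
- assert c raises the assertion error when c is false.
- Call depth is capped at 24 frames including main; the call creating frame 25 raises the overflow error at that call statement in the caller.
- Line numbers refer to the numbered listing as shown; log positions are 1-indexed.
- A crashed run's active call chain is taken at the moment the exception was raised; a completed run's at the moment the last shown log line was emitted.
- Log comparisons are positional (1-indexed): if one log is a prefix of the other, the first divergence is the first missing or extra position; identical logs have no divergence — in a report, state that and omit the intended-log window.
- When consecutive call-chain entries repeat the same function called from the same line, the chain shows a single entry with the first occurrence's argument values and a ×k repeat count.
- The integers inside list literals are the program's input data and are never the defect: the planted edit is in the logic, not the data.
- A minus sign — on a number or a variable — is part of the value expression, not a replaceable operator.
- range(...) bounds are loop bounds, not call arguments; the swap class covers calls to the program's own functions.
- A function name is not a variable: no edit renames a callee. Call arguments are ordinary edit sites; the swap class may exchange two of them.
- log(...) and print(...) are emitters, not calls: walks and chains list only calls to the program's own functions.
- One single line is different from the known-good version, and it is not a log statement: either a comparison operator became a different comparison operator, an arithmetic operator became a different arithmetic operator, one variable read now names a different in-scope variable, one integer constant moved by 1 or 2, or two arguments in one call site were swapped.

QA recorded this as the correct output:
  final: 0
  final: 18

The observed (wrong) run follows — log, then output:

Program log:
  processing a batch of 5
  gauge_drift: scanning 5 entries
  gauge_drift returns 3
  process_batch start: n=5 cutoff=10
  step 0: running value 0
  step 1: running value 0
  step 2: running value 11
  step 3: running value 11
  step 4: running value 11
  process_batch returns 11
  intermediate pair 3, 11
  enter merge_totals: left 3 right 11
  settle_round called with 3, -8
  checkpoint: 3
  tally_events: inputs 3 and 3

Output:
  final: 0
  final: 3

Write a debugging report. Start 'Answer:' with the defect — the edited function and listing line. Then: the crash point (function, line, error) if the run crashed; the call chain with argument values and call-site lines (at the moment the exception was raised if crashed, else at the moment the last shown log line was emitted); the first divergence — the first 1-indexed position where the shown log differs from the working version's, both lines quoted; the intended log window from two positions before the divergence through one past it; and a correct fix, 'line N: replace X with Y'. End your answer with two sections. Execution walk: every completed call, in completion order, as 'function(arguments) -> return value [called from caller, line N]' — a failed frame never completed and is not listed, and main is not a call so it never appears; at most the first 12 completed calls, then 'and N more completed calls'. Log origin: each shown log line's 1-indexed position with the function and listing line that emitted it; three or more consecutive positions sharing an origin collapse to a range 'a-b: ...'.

Answer: the defect is in settle_round at line 23.
The tell: The earliest visible damage is log position 14 — 'checkpoint: 3' rather than the intended 'checkpoint: 18'.
Call chain: main -> tally_events(3, 3) (called at line 50).
First divergence: position 14; shown 'checkpoint: 3' vs intended 'checkpoint: 18'.
Intended log window:
  12: enter merge_totals: left 3 right 11
  13: settle_round called with 3, -8
  14: checkpoint: 18
  15: tally_events: inputs 18 and 3
Execution walk:
  gauge_drift([10, 6, 11, 3, 10]) -> 3  [called from main, line 45]
  process_batch([10, 6, 11, 3, 10], 10) -> 11  [called from main, line 46]
  settle_round(3, -8) -> 3  [called from merge_totals, line 33]
  merge_totals(3, 11) -> 3  [called from main, line 48]
  tally_events(3, 3) -> 0  [called from main, line 50]
Origin of each log line:
  1 — main, line 44
  2 — gauge_drift, line 2
  3 — gauge_drift, line 7
  4 — process_batch, line 11
  5-9 — process_batch, line 16
  10 — process_batch, line 17
  11 — main, line 47
  12 — merge_totals, line 30
  13 — settle_round, line 21
  14 — main, line 49
  15 — tally_events, line 36
A correct fix: line 23: replace `>=` with `<`.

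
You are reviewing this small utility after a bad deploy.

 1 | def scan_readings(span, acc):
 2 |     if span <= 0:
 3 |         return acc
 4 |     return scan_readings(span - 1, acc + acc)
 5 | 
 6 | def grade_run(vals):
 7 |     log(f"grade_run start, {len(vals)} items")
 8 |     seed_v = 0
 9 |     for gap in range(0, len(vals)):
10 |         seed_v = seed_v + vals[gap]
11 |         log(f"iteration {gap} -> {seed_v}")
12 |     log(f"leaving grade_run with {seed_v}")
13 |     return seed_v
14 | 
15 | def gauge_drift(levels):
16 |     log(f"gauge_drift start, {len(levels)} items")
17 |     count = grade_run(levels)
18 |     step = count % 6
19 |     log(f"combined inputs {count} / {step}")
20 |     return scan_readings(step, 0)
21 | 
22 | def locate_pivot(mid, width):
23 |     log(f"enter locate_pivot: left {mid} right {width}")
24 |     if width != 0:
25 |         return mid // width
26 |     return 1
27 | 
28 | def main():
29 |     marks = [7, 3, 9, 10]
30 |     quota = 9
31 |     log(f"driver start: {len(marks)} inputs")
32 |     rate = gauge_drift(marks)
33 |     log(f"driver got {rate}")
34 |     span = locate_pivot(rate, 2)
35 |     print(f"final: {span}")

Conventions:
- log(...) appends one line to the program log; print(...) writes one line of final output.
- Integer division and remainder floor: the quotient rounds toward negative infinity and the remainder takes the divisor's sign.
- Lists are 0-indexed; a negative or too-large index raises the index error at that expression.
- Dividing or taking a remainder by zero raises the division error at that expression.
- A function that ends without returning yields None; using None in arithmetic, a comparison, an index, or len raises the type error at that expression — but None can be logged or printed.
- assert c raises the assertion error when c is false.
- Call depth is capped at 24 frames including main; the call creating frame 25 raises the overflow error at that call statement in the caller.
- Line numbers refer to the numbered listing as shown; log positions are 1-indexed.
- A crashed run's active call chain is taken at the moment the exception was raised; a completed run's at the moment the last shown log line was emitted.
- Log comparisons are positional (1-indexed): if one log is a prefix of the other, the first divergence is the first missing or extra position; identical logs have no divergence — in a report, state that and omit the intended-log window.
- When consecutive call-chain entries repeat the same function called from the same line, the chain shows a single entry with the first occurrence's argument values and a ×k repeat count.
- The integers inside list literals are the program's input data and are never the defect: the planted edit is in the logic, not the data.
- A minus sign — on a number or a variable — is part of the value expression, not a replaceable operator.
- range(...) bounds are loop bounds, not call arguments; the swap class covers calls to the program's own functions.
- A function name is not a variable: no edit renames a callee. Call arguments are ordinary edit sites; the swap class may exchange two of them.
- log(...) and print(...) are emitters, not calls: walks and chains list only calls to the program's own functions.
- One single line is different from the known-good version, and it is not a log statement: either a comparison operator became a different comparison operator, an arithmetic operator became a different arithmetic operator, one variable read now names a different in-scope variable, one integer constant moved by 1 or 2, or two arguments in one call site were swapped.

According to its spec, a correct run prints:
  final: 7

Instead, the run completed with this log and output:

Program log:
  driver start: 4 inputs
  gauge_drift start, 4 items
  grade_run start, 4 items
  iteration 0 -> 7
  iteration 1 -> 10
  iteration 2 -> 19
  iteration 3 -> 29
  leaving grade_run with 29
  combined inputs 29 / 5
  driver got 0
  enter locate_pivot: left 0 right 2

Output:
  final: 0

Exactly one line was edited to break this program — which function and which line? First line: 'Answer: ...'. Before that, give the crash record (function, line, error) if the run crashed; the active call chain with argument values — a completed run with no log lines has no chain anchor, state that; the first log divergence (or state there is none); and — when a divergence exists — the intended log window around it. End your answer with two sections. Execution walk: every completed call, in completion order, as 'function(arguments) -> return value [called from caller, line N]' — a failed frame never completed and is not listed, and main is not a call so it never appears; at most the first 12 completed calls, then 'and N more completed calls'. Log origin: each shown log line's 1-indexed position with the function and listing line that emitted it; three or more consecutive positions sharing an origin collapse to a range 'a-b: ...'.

Answer: the defect is in scan_readings at line 4.
Key fact: Everything matches until log position 10, which reads 'driver got 0' in place of 'driver got 15'.
Call chain: main -> locate_pivot(0, 2) (called at line 34).
First divergence: position 10 — the shown line 'driver got 0' should read 'driver got 15'.
Intended log window:
  8: leaving grade_run with 29
  9: combined inputs 29 / 5
  10: driver got 15
  11: enter locate_pivot: left 15 right 2
Execution walk:
  grade_run([7, 3, 9, 10]) -> 29  [called from gauge_drift, line 17]
  scan_readings(0, 0) -> 0  [called from scan_readings, line 4]
  scan_readings(1, 0) -> 0  [called from scan_readings, line 4]
  scan_readings(2, 0) -> 0  [called from scan_readings, line 4]
  scan_readings(3, 0) -> 0  [called from scan_readings, line 4]
  scan_readings(4, 0) -> 0  [called from scan_readings, line 4]
  scan_readings(5, 0) -> 0  [called from gauge_drift, line 20]
  gauge_drift([7, 3, 9, 10]) -> 0  [called from main, line 32]
  locate_pivot(0, 2) -> 0  [called from main, line 34]
Log origin:
  1 — main, line 31
  2 — gauge_drift, line 16
  3 — grade_run, line 7
  4-7 — grade_run, line 11
  8 — grade_run, line 12
  9 — gauge_drift, line 19
  10 — main, line 33
  11 — locate_pivot, line 23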